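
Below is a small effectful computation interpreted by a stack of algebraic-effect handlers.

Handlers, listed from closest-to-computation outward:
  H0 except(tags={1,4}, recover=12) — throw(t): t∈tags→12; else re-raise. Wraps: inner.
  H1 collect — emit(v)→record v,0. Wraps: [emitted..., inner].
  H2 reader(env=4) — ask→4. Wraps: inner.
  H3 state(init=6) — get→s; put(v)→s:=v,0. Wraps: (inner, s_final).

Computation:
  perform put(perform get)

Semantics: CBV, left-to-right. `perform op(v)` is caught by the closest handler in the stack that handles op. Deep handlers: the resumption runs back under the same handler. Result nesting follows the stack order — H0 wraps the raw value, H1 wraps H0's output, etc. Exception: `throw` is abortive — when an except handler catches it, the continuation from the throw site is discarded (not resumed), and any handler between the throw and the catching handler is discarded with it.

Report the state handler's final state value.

Evaluation trace:
get @ H3 ⇒ 6
put(6) @ H3 ⇒ s:=6
H0 returns 0
H1 returns [0]
H2 returns [0]
H3 returns ([0], 6)
= ([0], 6)

Answer: 6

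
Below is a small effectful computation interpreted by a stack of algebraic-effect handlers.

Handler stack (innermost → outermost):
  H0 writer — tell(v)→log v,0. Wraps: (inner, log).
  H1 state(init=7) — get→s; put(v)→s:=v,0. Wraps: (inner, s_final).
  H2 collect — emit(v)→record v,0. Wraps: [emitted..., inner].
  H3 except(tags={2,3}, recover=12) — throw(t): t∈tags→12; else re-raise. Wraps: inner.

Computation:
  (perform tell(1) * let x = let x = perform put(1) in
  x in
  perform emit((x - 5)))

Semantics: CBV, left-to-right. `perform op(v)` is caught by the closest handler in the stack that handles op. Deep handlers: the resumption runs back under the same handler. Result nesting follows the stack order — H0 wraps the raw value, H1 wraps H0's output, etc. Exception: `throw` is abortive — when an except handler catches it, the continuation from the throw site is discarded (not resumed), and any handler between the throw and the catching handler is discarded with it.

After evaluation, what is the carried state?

Answer: 1

Evaluation trace:
tell(1) @ H0 ⇒ log+=1
put(1) @ H1 ⇒ s:=1
emit(-5) @ H2 ⇒ out+=-5
H0 returns (0, (1))
H1 returns ((0, (1)), 1)
H2 returns [-5, ((0, (1)), 1)]
H3 returns [-5, ((0, (1)), 1)]
= [-5, ((0, (1)), 1)]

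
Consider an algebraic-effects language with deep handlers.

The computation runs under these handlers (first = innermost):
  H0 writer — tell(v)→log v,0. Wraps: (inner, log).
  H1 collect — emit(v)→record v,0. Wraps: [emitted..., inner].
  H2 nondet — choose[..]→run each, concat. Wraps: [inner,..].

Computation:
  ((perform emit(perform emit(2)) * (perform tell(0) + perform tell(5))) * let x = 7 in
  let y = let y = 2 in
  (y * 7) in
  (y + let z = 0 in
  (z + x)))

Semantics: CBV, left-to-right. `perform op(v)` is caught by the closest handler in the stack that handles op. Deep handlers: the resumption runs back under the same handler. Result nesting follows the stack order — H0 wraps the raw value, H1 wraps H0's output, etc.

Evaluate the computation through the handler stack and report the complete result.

Answer: [[2, 0, (0, (0, 5))]]

Evaluation trace:
emit(2) @ H1 ⇒ out+=2
emit(0) @ H1 ⇒ out+=0
tell(0) @ H0 ⇒ log+=0
tell(5) @ H0 ⇒ log+=5
H0 returns (0, (0, 5))
H1 returns [2, 0, (0, (0, 5))]
H2 returns [[2, 0, (0, (0, 5))]]
= [[2, 0, (0, (0, 5))]]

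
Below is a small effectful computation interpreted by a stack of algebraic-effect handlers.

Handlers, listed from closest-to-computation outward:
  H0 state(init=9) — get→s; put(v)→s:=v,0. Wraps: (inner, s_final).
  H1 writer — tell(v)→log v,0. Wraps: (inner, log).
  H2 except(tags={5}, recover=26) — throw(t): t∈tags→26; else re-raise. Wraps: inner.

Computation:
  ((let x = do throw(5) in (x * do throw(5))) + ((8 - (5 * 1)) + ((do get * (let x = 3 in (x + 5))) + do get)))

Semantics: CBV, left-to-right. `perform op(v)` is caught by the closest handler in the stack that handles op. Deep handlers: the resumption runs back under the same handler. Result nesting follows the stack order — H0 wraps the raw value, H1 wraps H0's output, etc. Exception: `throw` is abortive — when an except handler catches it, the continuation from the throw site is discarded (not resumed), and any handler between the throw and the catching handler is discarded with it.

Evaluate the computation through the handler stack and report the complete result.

Step-by-step:
throw(5) @ H2 caught ⇒ 26
= 26

Answer: 26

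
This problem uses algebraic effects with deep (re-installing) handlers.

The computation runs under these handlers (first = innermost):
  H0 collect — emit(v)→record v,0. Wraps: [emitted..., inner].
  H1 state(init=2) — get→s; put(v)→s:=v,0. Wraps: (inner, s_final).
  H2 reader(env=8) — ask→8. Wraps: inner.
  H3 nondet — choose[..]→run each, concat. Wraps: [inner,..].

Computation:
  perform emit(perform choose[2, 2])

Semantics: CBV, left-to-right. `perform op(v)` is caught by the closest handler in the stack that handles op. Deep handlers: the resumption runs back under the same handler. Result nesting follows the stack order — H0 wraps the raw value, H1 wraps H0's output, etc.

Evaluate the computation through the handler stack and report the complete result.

Working:
choose[2, 2] @ H3
  branch[0] choose=2:
    emit(2) @ H0 ⇒ out+=2
    H0 returns [2, 0]
    H1 returns ([2, 0], 2)
    H2 returns ([2, 0], 2)
    H3 returns [([2, 0], 2)]
  branch[1] choose=2:
    emit(2) @ H0 ⇒ out+=2
    H0 returns [2, 0]
    H1 returns ([2, 0], 2)
    H2 returns ([2, 0], 2)
    H3 returns [([2, 0], 2)]
= [([2, 0], 2), ([2, 0], 2)]

Answer: [([2, 0], 2), ([2, 0], 2)]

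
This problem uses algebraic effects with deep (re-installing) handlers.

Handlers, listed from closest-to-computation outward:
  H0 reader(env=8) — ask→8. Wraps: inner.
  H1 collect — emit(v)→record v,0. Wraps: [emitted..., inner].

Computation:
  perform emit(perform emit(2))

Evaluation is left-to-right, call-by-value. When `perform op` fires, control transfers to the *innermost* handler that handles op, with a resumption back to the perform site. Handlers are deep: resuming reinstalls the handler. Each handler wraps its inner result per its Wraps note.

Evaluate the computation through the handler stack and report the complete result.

Working:
emit(2) @ H1 ⇒ out+=2
emit(0) @ H1 ⇒ out+=0
H0 returns 0
H1 returns [2, 0, 0]
= [2, 0, 0]

Answer: [2, 0, 0]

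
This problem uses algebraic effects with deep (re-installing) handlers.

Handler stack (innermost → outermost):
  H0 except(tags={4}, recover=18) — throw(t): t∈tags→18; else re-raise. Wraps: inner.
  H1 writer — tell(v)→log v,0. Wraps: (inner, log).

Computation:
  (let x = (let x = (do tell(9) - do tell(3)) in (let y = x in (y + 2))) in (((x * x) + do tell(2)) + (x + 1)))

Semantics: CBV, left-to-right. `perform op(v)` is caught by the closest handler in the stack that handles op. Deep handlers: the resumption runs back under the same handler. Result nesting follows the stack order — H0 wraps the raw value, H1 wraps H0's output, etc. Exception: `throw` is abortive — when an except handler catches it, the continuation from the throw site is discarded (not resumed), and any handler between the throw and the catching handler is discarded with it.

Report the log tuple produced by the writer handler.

Answer: (9, 3, 2)

Evaluation trace:
tell(9) @ H1 ⇒ log+=9
tell(3) @ H1 ⇒ log+=3
tell(2) @ H1 ⇒ log+=2
H0 returns 7
H1 returns (7, (9, 3, 2))
= (7, (9, 3, 2))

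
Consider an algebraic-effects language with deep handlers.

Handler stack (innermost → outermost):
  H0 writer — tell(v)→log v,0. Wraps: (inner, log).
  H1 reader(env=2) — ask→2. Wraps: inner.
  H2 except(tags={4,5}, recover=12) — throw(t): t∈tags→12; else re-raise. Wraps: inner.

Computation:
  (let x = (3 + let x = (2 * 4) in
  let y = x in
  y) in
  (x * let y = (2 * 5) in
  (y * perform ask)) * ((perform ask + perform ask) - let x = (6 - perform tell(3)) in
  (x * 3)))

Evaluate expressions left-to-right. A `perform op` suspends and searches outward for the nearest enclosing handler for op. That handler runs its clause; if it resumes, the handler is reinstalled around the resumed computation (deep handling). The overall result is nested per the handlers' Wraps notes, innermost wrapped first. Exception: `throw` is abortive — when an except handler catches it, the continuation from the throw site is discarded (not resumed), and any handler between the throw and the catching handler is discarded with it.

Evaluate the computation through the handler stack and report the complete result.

Answer: (-3080, (3))

Evaluation trace:
ask @ H1 ⇒ 2
ask @ H1 ⇒ 2
ask @ H1 ⇒ 2
tell(3) @ H0 ⇒ log+=3
H0 returns (-3080, (3))
H1 returns (-3080, (3))
H2 returns (-3080, (3))
= (-3080, (3))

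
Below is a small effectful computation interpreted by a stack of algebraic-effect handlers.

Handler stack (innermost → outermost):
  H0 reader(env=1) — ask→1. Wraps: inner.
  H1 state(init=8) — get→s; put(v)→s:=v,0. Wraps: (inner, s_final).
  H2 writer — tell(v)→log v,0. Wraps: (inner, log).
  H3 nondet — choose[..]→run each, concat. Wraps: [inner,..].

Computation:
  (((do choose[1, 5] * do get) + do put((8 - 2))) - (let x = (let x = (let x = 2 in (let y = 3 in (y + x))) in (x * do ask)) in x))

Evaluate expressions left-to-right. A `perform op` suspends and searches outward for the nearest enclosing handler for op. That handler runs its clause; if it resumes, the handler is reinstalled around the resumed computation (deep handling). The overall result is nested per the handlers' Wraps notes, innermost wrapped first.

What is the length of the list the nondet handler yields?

Answer: 2

Working:
choose[1, 5] @ H3
  branch[0] choose=1:
    get @ H1 ⇒ 8
    put(6) @ H1 ⇒ s:=6
    ask @ H0 ⇒ 1
    H0 returns 3
    H1 returns (3, 6)
    H2 returns ((3, 6), ())
    H3 returns [((3, 6), ())]
  branch[1] choose=5:
    get @ H1 ⇒ 8
    put(6) @ H1 ⇒ s:=6
    ask @ H0 ⇒ 1
    H0 returns 35
    H1 returns (35, 6)
    H2 returns ((35, 6), ())
    H3 returns [((35, 6), ())]
= [((3, 6), ()), ((35, 6), ())]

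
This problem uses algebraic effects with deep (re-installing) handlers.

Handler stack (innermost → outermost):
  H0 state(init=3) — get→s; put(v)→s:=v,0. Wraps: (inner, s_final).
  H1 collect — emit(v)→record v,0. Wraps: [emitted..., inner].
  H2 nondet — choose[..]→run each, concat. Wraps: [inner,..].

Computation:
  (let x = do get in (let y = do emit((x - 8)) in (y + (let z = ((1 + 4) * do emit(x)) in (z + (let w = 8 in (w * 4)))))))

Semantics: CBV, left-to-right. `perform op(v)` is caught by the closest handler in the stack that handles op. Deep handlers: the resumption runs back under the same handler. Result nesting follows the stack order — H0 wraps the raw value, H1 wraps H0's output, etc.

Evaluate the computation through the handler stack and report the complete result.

Step-by-step:
get @ H0 ⇒ 3
emit(-5) @ H1 ⇒ out+=-5
emit(3) @ H1 ⇒ out+=3
H0 returns (32, 3)
H1 returns [-5, 3, (32, 3)]
H2 returns [[-5, 3, (32, 3)]]
= [[-5, 3, (32, 3)]]

Answer: [[-5, 3, (32, 3)]]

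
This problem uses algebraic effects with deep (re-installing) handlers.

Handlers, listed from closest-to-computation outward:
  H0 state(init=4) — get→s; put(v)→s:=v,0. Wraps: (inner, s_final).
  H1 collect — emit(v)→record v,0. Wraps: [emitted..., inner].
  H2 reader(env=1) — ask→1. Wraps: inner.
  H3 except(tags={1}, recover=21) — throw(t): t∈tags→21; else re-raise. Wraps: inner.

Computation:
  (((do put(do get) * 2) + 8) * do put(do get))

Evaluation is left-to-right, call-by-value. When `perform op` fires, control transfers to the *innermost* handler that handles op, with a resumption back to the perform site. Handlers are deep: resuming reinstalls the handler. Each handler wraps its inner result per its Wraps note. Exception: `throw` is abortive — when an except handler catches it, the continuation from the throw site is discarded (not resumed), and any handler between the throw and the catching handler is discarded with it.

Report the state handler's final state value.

Answer: 4

Evaluation trace:
get @ H0 ⇒ 4
put(4) @ H0 ⇒ s:=4
get @ H0 ⇒ 4
put(4) @ H0 ⇒ s:=4
H0 returns (0, 4)
H1 returns [(0, 4)]
H2 returns [(0, 4)]
H3 returns [(0, 4)]
= [(0, 4)]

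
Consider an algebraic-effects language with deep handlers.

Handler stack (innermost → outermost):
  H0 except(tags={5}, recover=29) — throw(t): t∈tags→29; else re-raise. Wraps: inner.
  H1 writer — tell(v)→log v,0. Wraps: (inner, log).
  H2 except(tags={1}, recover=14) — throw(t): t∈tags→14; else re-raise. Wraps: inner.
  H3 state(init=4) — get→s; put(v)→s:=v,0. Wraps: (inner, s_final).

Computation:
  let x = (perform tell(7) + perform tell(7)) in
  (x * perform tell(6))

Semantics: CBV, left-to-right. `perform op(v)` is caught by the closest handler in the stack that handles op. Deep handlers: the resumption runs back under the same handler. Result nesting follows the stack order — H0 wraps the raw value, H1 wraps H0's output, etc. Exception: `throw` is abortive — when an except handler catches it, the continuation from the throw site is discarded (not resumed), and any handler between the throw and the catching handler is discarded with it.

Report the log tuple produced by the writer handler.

Answer: (7, 7, 6)

Evaluation trace:
tell(7) @ H1 ⇒ log+=7
tell(7) @ H1 ⇒ log+=7
tell(6) @ H1 ⇒ log+=6
H0 returns 0
H1 returns (0, (7, 7, 6))
H2 returns (0, (7, 7, 6))
H3 returns ((0, (7, 7, 6)), 4)
= ((0, (7, 7, 6)), 4)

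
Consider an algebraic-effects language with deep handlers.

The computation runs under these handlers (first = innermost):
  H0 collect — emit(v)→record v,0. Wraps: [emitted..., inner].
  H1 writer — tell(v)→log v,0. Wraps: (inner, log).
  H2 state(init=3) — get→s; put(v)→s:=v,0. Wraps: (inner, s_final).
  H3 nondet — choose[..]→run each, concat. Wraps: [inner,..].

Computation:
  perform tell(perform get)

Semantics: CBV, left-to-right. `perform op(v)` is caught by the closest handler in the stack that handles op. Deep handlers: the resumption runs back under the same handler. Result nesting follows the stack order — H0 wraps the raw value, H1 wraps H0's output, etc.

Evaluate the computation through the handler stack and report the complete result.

Step-by-step:
get @ H2 ⇒ 3
tell(3) @ H1 ⇒ log+=3
H0 returns [0]
H1 returns ([0], (3))
H2 returns (([0], (3)), 3)
H3 returns [(([0], (3)), 3)]
= [(([0], (3)), 3)]

Answer: [(([0], (3)), 3)]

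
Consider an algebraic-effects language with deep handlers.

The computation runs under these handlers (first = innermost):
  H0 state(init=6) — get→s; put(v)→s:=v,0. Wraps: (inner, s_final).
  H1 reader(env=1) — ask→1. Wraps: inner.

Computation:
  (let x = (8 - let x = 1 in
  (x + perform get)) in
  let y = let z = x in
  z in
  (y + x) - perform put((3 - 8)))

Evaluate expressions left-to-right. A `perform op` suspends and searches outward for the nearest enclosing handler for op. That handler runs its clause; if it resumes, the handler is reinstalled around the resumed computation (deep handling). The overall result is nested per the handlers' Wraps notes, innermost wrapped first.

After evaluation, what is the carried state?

Evaluation trace:
get @ H0 ⇒ 6
put(-5) @ H0 ⇒ s:=-5
H0 returns (2, -5)
H1 returns (2, -5)
= (2, -5)

Answer: -5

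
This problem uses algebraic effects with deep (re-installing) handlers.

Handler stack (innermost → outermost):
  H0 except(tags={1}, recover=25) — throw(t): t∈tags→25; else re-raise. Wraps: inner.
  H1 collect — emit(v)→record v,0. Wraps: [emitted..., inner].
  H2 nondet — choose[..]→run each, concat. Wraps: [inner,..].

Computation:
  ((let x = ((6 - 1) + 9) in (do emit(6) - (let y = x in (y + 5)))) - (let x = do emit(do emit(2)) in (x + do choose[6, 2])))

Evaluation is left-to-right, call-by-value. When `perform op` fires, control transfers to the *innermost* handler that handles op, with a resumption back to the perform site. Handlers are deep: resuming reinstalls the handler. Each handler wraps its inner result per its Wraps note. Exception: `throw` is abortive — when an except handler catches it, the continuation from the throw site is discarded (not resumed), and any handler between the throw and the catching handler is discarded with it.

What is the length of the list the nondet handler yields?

Answer: 2

Evaluation trace:
emit(6) @ H1 ⇒ out+=6
emit(2) @ H1 ⇒ out+=2
emit(0) @ H1 ⇒ out+=0
choose[6, 2] @ H2
  branch[0] choose=6:
    H0 returns -25
    H1 returns [6, 2, 0, -25]
    H2 returns [[6, 2, 0, -25]]
  branch[1] choose=2:
    H0 returns -21
    H1 returns [6, 2, 0, -21]
    H2 returns [[6, 2, 0, -21]]
= [[6, 2, 0, -25], [6, 2, 0, -21]]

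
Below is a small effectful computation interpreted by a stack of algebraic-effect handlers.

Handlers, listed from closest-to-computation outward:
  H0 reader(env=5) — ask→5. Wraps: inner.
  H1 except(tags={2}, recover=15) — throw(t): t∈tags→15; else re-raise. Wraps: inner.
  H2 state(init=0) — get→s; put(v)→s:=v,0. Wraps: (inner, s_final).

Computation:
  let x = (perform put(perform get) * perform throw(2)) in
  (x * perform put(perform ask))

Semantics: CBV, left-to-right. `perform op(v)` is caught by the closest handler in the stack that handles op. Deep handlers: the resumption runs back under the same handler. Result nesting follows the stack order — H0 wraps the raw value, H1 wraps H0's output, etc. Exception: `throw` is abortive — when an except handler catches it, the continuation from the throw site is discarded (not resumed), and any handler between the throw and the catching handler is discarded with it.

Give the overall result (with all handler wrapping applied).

Answer: (15, 0)

Evaluation trace:
get @ H2 ⇒ 0
put(0) @ H2 ⇒ s:=0
throw(2) @ H1 caught ⇒ 15
H2 returns (15, 0)
= (15, 0)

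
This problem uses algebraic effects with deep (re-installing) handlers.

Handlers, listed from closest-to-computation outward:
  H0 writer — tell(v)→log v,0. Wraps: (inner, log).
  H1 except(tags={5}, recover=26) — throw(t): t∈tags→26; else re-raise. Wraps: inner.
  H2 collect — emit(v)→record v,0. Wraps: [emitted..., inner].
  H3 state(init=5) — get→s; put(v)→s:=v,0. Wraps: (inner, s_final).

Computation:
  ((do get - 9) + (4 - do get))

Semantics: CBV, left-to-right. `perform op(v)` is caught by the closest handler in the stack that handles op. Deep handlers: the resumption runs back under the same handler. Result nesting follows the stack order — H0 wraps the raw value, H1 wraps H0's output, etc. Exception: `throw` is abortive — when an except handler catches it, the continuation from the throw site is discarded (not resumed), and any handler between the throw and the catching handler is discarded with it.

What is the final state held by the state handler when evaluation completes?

Answer: 5

Evaluation trace:
get @ H3 ⇒ 5
get @ H3 ⇒ 5
H0 returns (-5, ())
H1 returns (-5, ())
H2 returns [(-5, ())]
H3 returns ([(-5, ())], 5)
= ([(-5, ())], 5)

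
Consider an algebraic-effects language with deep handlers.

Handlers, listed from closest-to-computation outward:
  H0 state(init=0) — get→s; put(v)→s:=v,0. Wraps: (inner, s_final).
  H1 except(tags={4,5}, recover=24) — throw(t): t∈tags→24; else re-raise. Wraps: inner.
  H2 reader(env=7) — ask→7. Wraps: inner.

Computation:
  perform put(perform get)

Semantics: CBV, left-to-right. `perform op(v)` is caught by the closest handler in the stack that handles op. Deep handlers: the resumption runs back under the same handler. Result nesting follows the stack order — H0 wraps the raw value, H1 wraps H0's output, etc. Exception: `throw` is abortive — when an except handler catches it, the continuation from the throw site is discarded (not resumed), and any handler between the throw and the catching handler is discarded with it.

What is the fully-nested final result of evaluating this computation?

Step-by-step:
get @ H0 ⇒ 0
put(0) @ H0 ⇒ s:=0
H0 returns (0, 0)
H1 returns (0, 0)
H2 returns (0, 0)
= (0, 0)

Answer: (0, 0)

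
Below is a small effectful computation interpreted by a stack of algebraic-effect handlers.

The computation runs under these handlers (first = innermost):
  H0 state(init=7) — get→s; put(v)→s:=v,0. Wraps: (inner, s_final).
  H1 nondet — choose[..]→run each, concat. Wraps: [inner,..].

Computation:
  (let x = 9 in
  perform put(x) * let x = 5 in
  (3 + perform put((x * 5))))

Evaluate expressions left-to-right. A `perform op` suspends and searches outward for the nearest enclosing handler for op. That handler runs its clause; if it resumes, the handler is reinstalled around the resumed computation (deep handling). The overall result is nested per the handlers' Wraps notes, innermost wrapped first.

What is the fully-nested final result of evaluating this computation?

Working:
put(9) @ H0 ⇒ s:=9
put(25) @ H0 ⇒ s:=25
H0 returns (0, 25)
H1 returns [(0, 25)]
= [(0, 25)]

Answer: [(0, 25)]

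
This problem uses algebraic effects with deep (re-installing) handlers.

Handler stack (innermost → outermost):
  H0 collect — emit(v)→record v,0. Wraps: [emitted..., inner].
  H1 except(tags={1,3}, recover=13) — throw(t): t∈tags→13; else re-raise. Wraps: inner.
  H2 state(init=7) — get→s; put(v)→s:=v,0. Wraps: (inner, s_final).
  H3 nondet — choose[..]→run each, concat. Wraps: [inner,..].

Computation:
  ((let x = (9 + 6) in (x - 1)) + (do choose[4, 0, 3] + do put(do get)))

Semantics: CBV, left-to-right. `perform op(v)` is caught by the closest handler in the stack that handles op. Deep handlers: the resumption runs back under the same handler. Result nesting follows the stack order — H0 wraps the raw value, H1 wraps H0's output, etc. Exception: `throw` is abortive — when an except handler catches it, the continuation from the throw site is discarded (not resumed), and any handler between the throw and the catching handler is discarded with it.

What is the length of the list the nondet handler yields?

Evaluation trace:
choose[4, 0, 3] @ H3
  branch[0] choose=4:
    get @ H2 ⇒ 7
    put(7) @ H2 ⇒ s:=7
    H0 returns [18]
    H1 returns [18]
    H2 returns ([18], 7)
    H3 returns [([18], 7)]
  branch[1] choose=0:
    get @ H2 ⇒ 7
    put(7) @ H2 ⇒ s:=7
    H0 returns [14]
    H1 returns [14]
    H2 returns ([14], 7)
    H3 returns [([14], 7)]
  branch[2] choose=3:
    get @ H2 ⇒ 7
    put(7) @ H2 ⇒ s:=7
    H0 returns [17]
    H1 returns [17]
    H2 returns ([17], 7)
    H3 returns [([17], 7)]
= [([18], 7), ([14], 7), ([17], 7)]

Answer: 3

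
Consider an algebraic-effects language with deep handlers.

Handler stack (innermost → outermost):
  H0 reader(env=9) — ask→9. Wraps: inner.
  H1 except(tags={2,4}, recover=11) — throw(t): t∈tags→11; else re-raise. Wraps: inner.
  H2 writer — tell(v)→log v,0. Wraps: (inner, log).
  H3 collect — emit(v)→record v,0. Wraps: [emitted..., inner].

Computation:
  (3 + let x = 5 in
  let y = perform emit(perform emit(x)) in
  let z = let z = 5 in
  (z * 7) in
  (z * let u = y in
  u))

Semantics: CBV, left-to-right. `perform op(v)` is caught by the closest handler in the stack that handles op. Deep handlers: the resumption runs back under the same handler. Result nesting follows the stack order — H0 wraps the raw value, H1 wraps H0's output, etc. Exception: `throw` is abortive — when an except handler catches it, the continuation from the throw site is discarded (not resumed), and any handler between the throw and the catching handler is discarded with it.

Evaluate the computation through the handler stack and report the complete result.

Step-by-step:
emit(5) @ H3 ⇒ out+=5
emit(0) @ H3 ⇒ out+=0
H0 returns 3
H1 returns 3
H2 returns (3, ())
H3 returns [5, 0, (3, ())]
= [5, 0, (3, ())]

Answer: [5, 0, (3, ())]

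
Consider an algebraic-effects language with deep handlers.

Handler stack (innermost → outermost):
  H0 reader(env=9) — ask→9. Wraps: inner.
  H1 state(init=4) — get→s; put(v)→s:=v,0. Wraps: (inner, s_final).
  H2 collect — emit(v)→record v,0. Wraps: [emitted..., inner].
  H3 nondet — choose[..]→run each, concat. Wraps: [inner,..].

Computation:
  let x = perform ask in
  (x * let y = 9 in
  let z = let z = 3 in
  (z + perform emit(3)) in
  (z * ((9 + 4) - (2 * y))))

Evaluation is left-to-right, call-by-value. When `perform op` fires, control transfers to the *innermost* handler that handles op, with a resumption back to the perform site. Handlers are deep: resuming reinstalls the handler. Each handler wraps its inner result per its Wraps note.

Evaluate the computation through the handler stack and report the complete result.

Answer: [[3, (-135, 4)]]

Evaluation trace:
ask @ H0 ⇒ 9
emit(3) @ H2 ⇒ out+=3
H0 returns -135
H1 returns (-135, 4)
H2 returns [3, (-135, 4)]
H3 returns [[3, (-135, 4)]]
= [[3, (-135, 4)]]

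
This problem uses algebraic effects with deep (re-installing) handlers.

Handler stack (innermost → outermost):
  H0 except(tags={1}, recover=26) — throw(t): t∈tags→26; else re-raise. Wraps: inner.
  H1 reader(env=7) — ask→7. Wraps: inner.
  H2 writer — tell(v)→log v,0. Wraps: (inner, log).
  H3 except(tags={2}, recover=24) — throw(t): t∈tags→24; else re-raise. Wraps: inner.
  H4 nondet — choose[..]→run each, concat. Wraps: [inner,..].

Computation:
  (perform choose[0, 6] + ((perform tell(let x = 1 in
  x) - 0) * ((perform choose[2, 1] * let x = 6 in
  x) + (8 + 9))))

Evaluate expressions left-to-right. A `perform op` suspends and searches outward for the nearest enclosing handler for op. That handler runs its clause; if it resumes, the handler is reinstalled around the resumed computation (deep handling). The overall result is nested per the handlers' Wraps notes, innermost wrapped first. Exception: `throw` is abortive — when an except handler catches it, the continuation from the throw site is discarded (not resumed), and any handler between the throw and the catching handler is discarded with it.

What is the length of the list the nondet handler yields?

Working:
choose[0, 6] @ H4
  branch[0] choose=0:
    tell(1) @ H2 ⇒ log+=1
    choose[2, 1] @ H4
      branch[0] choose=2:
        H0 returns 0
        H1 returns 0
        H2 returns (0, (1))
        H3 returns (0, (1))
        H4 returns [(0, (1))]
      branch[1] choose=1:
        H0 returns 0
        H1 returns 0
        H2 returns (0, (1))
        H3 returns (0, (1))
        H4 returns [(0, (1))]
  branch[1] choose=6:
    tell(1) @ H2 ⇒ log+=1
    choose[2, 1] @ H4
      branch[0] choose=2:
        H0 returns 6
        H1 returns 6
        H2 returns (6, (1))
        H3 returns (6, (1))
        H4 returns [(6, (1))]
      branch[1] choose=1:
        H0 returns 6
        H1 returns 6
        H2 returns (6, (1))
        H3 returns (6, (1))
        H4 returns [(6, (1))]
= [(0, (1)), (0, (1)), (6, (1)), (6, (1))]

Answer: 4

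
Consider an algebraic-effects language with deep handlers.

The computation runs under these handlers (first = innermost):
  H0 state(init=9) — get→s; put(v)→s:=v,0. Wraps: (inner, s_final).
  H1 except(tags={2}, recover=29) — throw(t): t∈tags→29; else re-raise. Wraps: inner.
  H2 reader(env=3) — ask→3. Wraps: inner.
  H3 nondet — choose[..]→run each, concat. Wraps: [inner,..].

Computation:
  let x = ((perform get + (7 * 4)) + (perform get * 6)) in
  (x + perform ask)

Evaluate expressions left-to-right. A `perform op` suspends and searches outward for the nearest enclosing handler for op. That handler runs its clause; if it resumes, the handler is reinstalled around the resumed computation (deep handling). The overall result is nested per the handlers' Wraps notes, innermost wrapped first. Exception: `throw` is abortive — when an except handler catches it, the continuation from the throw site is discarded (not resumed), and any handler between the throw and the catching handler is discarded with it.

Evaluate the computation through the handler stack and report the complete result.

Evaluation trace:
get @ H0 ⇒ 9
get @ H0 ⇒ 9
ask @ H2 ⇒ 3
H0 returns (94, 9)
H1 returns (94, 9)
H2 returns (94, 9)
H3 returns [(94, 9)]
= [(94, 9)]

Answer: [(94, 9)]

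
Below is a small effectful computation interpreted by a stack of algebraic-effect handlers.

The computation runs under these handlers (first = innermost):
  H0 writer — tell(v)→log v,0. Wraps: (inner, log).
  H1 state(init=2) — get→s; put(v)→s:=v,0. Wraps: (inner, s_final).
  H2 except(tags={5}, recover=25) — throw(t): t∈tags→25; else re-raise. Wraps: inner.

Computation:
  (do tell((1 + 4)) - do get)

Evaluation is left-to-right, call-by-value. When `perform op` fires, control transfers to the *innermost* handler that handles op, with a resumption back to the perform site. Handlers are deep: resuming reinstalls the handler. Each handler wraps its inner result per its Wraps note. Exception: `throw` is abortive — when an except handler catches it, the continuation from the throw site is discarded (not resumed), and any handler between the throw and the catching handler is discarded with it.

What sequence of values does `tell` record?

Answer: (5)

Working:
tell(5) @ H0 ⇒ log+=5
get @ H1 ⇒ 2
H0 returns (-2, (5))
H1 returns ((-2, (5)), 2)
H2 returns ((-2, (5)), 2)
= ((-2, (5)), 2)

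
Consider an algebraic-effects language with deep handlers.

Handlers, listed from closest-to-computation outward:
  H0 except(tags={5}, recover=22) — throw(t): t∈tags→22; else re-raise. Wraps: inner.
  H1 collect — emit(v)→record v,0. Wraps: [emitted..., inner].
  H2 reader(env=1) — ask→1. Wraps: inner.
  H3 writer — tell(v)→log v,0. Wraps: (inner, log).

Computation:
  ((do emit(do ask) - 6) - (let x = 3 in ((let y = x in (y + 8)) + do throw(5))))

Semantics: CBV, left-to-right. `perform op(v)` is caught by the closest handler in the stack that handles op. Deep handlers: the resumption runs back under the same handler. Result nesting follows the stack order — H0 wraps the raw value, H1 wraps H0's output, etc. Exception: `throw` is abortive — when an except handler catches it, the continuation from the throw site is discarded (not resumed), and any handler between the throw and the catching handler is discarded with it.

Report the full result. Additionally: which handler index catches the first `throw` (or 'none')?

Step-by-step:
ask @ H2 ⇒ 1
emit(1) @ H1 ⇒ out+=1
throw(5) @ H0 caught ⇒ 22
H1 returns [1, 22]
H2 returns [1, 22]
H3 returns ([1, 22], ())
= ([1, 22], ())

Answer: ([1, 22], ()) ; first throw caught by: H0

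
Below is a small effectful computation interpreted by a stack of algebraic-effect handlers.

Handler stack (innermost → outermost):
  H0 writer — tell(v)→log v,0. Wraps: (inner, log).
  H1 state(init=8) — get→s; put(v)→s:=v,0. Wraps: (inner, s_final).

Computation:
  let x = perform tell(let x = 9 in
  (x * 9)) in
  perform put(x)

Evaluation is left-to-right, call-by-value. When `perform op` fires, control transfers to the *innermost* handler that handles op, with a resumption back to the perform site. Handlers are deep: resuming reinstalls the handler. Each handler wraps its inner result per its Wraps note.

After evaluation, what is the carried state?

Answer: 0

Evaluation trace:
tell(81) @ H0 ⇒ log+=81
put(0) @ H1 ⇒ s:=0
H0 returns (0, (81))
H1 returns ((0, (81)), 0)
= ((0, (81)), 0)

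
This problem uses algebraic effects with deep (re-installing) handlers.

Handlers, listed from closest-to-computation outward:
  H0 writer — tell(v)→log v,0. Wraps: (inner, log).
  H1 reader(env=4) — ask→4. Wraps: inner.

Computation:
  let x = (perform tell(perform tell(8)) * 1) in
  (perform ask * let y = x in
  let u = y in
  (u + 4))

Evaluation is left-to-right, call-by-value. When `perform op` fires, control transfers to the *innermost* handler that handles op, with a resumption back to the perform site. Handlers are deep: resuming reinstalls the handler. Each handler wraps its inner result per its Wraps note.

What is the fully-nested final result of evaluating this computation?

Answer: (16, (8, 0))

Working:
tell(8) @ H0 ⇒ log+=8
tell(0) @ H0 ⇒ log+=0
ask @ H1 ⇒ 4
H0 returns (16, (8, 0))
H1 returns (16, (8, 0))
= (16, (8, 0))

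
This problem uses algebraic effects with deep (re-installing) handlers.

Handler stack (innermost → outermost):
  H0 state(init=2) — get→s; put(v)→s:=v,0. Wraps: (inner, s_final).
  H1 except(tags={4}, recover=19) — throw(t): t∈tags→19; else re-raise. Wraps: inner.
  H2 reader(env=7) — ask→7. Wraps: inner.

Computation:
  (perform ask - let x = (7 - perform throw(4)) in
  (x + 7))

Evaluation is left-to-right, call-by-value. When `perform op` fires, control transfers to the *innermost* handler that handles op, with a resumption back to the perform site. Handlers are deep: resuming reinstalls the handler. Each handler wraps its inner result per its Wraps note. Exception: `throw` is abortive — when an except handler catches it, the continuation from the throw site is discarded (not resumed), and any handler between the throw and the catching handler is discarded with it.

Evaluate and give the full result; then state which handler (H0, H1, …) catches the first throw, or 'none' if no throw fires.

Answer: 19 ; first throw caught by: H1

Working:
ask @ H2 ⇒ 7
throw(4) @ H1 caught ⇒ 19
H2 returns 19
= 19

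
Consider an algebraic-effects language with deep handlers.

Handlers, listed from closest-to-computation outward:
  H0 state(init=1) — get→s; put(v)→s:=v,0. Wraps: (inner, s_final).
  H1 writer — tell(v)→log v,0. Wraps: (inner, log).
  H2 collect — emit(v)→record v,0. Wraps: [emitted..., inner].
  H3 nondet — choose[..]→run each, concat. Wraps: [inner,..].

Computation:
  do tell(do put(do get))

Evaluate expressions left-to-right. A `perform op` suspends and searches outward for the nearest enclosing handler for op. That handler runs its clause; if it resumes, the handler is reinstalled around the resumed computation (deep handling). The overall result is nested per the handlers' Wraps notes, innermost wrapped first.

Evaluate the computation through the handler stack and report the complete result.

Answer: [[((0, 1), (0))]]

Step-by-step:
get @ H0 ⇒ 1
put(1) @ H0 ⇒ s:=1
tell(0) @ H1 ⇒ log+=0
H0 returns (0, 1)
H1 returns ((0, 1), (0))
H2 returns [((0, 1), (0))]
H3 returns [[((0, 1), (0))]]
= [[((0, 1), (0))]]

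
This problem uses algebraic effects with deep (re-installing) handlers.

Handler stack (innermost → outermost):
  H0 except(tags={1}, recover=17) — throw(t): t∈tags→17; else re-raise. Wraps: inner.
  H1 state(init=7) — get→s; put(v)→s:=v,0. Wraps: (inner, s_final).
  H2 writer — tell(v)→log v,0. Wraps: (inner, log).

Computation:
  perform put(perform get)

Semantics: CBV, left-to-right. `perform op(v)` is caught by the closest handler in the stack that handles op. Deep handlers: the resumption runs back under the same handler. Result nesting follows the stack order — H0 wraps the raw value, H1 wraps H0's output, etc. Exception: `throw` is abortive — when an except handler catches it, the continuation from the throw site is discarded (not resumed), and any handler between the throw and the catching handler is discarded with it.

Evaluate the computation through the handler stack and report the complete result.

Answer: ((0, 7), ())

Evaluation trace:
get @ H1 ⇒ 7
put(7) @ H1 ⇒ s:=7
H0 returns 0
H1 returns (0, 7)
H2 returns ((0, 7), ())
= ((0, 7), ())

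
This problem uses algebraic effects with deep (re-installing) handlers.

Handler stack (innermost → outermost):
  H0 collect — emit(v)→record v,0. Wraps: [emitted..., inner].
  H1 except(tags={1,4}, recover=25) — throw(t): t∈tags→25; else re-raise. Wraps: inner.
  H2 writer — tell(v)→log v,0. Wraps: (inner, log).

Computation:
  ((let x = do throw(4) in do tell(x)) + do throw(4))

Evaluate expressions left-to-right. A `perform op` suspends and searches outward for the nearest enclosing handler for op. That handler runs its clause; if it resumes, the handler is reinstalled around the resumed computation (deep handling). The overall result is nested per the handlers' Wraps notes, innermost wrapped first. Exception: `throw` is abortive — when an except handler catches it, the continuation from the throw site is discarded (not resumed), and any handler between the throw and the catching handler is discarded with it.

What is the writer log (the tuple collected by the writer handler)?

Answer: ()

Evaluation trace:
throw(4) @ H1 caught ⇒ 25
H2 returns (25, ())
= (25, ())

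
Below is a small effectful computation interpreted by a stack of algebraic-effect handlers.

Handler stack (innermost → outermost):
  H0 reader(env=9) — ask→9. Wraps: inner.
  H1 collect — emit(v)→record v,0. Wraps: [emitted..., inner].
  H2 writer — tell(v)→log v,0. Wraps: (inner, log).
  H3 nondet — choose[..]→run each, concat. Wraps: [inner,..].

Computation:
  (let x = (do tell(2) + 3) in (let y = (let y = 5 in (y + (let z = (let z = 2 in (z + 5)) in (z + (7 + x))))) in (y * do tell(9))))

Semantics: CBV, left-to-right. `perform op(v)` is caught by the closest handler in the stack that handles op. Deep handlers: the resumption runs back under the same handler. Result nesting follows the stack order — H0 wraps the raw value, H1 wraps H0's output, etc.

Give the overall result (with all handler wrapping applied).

Answer: [([0], (2, 9))]

Working:
tell(2) @ H2 ⇒ log+=2
tell(9) @ H2 ⇒ log+=9
H0 returns 0
H1 returns [0]
H2 returns ([0], (2, 9))
H3 returns [([0], (2, 9))]
= [([0], (2, 9))]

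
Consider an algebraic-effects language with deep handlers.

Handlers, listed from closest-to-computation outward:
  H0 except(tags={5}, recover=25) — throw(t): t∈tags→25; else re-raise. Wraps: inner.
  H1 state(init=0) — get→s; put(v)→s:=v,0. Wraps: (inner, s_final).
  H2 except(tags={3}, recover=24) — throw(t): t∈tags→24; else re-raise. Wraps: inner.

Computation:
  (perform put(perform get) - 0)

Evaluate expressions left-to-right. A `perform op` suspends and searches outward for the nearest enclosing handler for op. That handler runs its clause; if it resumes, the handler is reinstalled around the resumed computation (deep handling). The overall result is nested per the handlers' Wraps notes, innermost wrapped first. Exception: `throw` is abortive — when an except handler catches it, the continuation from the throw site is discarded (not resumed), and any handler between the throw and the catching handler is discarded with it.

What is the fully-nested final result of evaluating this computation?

Answer: (0, 0)

Working:
get @ H1 ⇒ 0
put(0) @ H1 ⇒ s:=0
H0 returns 0
H1 returns (0, 0)
H2 returns (0, 0)
= (0, 0)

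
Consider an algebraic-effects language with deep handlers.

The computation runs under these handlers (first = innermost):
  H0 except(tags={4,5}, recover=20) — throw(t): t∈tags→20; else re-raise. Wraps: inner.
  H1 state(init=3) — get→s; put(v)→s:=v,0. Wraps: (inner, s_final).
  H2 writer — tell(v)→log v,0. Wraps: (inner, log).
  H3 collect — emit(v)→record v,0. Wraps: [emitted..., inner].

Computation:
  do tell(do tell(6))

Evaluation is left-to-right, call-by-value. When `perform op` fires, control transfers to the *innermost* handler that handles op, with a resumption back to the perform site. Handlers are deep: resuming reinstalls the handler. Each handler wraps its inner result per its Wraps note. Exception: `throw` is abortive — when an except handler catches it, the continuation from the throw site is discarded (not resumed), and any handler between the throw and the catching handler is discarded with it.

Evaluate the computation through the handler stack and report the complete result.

Working:
tell(6) @ H2 ⇒ log+=6
tell(0) @ H2 ⇒ log+=0
H0 returns 0
H1 returns (0, 3)
H2 returns ((0, 3), (6, 0))
H3 returns [((0, 3), (6, 0))]
= [((0, 3), (6, 0))]

Answer: [((0, 3), (6, 0))]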